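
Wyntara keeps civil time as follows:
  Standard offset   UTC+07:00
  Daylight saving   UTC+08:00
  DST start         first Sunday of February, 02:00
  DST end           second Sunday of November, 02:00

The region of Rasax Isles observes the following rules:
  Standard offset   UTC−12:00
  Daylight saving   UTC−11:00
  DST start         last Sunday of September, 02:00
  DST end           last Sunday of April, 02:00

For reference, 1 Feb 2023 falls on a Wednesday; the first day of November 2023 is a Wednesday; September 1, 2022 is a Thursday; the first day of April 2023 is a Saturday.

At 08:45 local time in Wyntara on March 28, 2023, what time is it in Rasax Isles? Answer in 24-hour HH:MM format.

13:45

1 February 2023 is a Wednesday, so the first Sunday is February 5.
1 November 2023 is a Wednesday, so the first Sunday is November 5 and the second is November 12.
Daylight saving runs 5 February – 12 November; March 28, 2023 is inside that window, so Wyntara is at UTC+08:00.
08:45 Wyntara − 8h = 00:45 UTC.
1 September 2022 is a Thursday, so Sundays fall on 4, 11, 18, 25; the last is September 25.
1 April 2023 is a Saturday, so Sundays fall on 2, 9, 16, 23, 30; the last is April 30.
At the standard offset (UTC−12:00), 00:45 UTC − 12h = 12:45 Rasax Isles standard time (rolling into the previous day, 27 March 2023).
The standard-time date in Rasax Isles, March 27, 2023, falls between 25 September 2022 and 30 April 2023, so daylight saving is in effect and Rasax Isles is at UTC−11:00.
00:45 UTC − 11h = 13:45 Rasax Isles (rolling into the previous day, 27 March 2023).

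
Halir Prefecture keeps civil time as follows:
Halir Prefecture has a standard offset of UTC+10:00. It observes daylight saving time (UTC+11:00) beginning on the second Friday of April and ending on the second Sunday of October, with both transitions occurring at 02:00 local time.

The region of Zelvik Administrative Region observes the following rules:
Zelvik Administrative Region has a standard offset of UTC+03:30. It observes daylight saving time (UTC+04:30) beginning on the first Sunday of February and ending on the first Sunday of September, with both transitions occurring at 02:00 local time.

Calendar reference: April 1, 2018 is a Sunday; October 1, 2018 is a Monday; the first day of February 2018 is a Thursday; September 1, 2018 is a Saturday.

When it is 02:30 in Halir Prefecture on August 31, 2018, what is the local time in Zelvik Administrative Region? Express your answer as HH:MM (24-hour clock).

1 April 2018 is a Sunday, so the first Friday is April 6 and the second is April 13.
1 October 2018 is a Monday, so the first Sunday is October 7 and the second is October 14.
August 31, 2018 falls between 13 April and 14 October, so daylight saving is in effect and Halir Prefecture is at UTC+11:00.
02:30 Halir Prefecture − 11h = 15:30 UTC (rolling into the previous day, 30 August 2018).
1 February 2018 is a Thursday, so the first Sunday is February 4.
1 September 2018 is a Saturday, so the first Sunday is September 2.
At the standard offset (UTC+03:30), 15:30 UTC + 3h30m = 19:00 Zelvik Administrative Region standard time.
The standard-time date in Zelvik Administrative Region, August 30, 2018, falls between 4 February and 2 September, so daylight saving is in effect and Zelvik Administrative Region is at UTC+04:30.
15:30 UTC + 4h30m = 20:00 Zelvik Administrative Region.

20:00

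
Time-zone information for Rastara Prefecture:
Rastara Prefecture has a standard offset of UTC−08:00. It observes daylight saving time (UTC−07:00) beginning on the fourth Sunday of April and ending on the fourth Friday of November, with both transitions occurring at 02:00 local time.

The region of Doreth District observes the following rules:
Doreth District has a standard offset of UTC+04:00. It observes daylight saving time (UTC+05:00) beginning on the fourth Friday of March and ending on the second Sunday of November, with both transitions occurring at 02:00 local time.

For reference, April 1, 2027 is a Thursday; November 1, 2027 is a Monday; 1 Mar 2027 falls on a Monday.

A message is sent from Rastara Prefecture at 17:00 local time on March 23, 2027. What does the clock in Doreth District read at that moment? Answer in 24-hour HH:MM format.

05:00

1 April 2027 is a Thursday, so the first Sunday is April 4 and the fourth is April 25.
1 November 2027 is a Monday, so the first Friday is November 5 and the fourth is November 26.
March 23, 2027 does not fall between 25 April and 26 November, so daylight saving is not in effect and Rastara Prefecture is at UTC−08:00.
17:00 Rastara Prefecture + 8h = 01:00 UTC (rolling into the next day, 24 March 2027).
1 March 2027 is a Monday, so the first Friday is March 5 and the fourth is March 26.
1 November 2027 is a Monday, so the first Sunday is November 7 and the second is November 14.
At the standard offset (UTC+04:00), 01:00 UTC + 4h = 05:00 Doreth District standard time.
Daylight saving runs 26 March – 14 November; the standard-time date in Doreth District, March 24, 2027, is outside that window, so Doreth District is on standard time at UTC+04:00.
01:00 UTC + 4h = 05:00 Doreth District.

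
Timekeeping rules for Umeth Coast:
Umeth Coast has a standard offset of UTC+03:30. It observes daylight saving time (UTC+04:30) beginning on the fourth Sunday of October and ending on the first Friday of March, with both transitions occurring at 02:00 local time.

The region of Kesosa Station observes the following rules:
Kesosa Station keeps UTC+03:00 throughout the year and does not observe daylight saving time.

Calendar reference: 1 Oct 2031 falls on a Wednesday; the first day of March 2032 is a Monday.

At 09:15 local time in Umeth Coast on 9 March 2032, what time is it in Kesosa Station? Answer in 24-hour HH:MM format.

08:45

1 October 2031 is a Wednesday, so the first Sunday is October 5 and the fourth is October 26.
1 March 2032 is a Monday, so the first Friday is March 5.
9 March 2032 does not fall between 26 October 2031 and 5 March 2032, so daylight saving is not in effect and Umeth Coast is at UTC+03:30.
09:15 Umeth Coast − 3h30m = 05:45 UTC.
Kesosa Station stays on UTC+03:00 all year.
05:45 UTC + 3h = 08:45 Kesosa Station.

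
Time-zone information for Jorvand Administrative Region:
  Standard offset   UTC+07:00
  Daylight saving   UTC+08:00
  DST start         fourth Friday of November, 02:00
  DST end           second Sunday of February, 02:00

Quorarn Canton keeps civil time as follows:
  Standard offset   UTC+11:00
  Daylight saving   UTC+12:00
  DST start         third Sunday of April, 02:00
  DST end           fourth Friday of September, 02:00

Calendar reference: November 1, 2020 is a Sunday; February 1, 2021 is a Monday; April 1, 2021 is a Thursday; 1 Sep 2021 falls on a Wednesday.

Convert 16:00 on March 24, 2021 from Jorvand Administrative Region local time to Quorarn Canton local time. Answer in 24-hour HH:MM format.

1 November 2020 is a Sunday, so the first Friday is November 6 and the fourth is November 27.
1 February 2021 is a Monday, so the first Sunday is February 7 and the second is February 14.
Daylight saving runs 27 November 2020 – 14 February 2021; March 24, 2021 is outside that window, so Jorvand Administrative Region is on standard time at UTC+07:00.
16:00 Jorvand Administrative Region − 7h = 09:00 UTC.
1 April 2021 is a Thursday, so the first Sunday is April 4 and the third is April 18.
1 September 2021 is a Wednesday, so the first Friday is September 3 and the fourth is September 24.
At the standard offset (UTC+11:00), 09:00 UTC + 11h = 20:00 Quorarn Canton standard time.
The standard-time date in Quorarn Canton, March 24, 2021, does not fall between 18 April and 24 September, so daylight saving is not in effect and Quorarn Canton is at UTC+11:00.
09:00 UTC + 11h = 20:00 Quorarn Canton.

20:00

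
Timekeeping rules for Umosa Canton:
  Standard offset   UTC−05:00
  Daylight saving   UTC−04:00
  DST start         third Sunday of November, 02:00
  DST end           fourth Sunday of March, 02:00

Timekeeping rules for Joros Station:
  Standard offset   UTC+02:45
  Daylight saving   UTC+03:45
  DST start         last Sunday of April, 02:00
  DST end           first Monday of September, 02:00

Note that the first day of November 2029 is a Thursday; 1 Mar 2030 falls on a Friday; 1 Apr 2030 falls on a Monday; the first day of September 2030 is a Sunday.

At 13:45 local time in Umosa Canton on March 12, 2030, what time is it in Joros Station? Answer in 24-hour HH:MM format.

1 November 2029 is a Thursday, so the first Sunday is November 4 and the third is November 18.
1 March 2030 is a Friday, so the first Sunday is March 3 and the fourth is March 24.
Daylight saving runs 18 November 2029 – 24 March 2030; March 12, 2030 is inside that window, so Umosa Canton is at UTC−04:00.
13:45 Umosa Canton + 4h = 17:45 UTC.
1 April 2030 is a Monday, so Sundays fall on 7, 14, 21, 28; the last is April 28.
1 September 2030 is a Sunday, so the first Monday is September 2.
At the standard offset (UTC+02:45), 17:45 UTC + 2h45m = 20:30 Joros Station standard time.
Daylight saving runs 28 April – 2 September; the standard-time date in Joros Station, March 12, 2030, is outside that window, so Joros Station is on standard time at UTC+02:45.
17:45 UTC + 2h45m = 20:30 Joros Station.

20:30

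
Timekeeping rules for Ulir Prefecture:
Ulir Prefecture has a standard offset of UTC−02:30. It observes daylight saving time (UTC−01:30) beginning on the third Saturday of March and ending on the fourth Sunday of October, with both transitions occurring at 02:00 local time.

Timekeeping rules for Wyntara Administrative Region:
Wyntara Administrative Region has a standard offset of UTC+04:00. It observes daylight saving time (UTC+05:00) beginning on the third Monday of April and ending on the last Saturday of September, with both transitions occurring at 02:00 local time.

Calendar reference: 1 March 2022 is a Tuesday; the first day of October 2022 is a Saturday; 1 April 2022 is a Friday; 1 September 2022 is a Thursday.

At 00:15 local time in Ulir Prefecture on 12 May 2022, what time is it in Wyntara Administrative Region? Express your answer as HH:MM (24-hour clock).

1 March 2022 is a Tuesday, so the first Saturday is March 5 and the third is March 19.
1 October 2022 is a Saturday, so the first Sunday is October 2 and the fourth is October 23.
12 May 2022 lies within the daylight-saving period (19 March – 23 October), so Ulir Prefecture is on daylight time, UTC−01:30.
00:15 Ulir Prefecture + 1h30m = 01:45 UTC.
1 April 2022 is a Friday, so the first Monday is April 4 and the third is April 18.
1 September 2022 is a Thursday, so Saturdays fall on 3, 10, 17, 24; the last is September 24.
At the standard offset (UTC+04:00), 01:45 UTC + 4h = 05:45 Wyntara Administrative Region standard time.
Daylight saving runs 18 April – 24 September; the standard-time date in Wyntara Administrative Region, 12 May 2022, is inside that window, so Wyntara Administrative Region is at UTC+05:00.
01:45 UTC + 5h = 06:45 Wyntara Administrative Region.

06:45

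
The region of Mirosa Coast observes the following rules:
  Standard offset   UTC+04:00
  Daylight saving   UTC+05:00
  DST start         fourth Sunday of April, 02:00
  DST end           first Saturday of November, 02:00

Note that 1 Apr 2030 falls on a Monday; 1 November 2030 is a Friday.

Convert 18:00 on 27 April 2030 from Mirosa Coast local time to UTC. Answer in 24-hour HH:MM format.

14:00

1 April 2030 is a Monday, so the first Sunday is April 7 and the fourth is April 28.
1 November 2030 is a Friday, so the first Saturday is November 2.
27 April 2030 does not fall between 28 April and 2 November, so daylight saving is not in effect and Mirosa Coast is at UTC+04:00.
18:00 local − 4h = 14:00 UTC.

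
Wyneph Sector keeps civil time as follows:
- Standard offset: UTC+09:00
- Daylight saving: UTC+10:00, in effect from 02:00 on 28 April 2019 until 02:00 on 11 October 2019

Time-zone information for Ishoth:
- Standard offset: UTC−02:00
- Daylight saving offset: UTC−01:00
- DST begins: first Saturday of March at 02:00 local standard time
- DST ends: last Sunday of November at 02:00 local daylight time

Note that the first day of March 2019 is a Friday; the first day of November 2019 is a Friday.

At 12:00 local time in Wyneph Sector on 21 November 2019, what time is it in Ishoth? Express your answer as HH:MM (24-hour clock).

21 November 2019 is outside the daylight-saving period (28 April – 11 October), so Wyneph Sector is on standard time, UTC+09:00.
12:00 Wyneph Sector − 9h = 03:00 UTC.
1 March 2019 is a Friday, so the first Saturday is March 2.
1 November 2019 is a Friday, so Sundays fall on 3, 10, 17, 24; the last is November 24.
At the standard offset (UTC−02:00), 03:00 UTC − 2h = 01:00 Ishoth standard time.
The standard-time date in Ishoth, 21 November 2019, falls between 2 March and 24 November, so daylight saving is in effect and Ishoth is at UTC−01:00.
03:00 UTC − 1h = 02:00 Ishoth.

02:00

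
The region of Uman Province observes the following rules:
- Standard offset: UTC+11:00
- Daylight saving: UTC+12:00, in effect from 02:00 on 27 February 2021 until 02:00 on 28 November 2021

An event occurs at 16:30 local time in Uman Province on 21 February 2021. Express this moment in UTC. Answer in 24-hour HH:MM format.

Daylight saving runs 27 February – 28 November; 21 February 2021 is outside that window, so Uman Province is on standard time at UTC+11:00.
16:30 local − 11h = 05:30 UTC.

05:30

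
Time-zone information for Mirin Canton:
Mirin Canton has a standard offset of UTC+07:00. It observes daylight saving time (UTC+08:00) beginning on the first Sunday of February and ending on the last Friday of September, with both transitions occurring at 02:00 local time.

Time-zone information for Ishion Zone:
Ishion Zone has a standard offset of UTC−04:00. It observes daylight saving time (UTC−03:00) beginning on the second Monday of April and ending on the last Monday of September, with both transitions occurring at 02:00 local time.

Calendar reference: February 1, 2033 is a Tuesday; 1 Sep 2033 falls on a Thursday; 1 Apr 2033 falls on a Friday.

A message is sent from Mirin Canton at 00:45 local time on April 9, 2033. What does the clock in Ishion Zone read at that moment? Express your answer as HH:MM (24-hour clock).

12:45

1 February 2033 is a Tuesday, so the first Sunday is February 6.
1 September 2033 is a Thursday, so Fridays fall on 2, 9, 16, 23, 30; the last is September 30.
April 9, 2033 falls between 6 February and 30 September, so daylight saving is in effect and Mirin Canton is at UTC+08:00.
00:45 Mirin Canton − 8h = 16:45 UTC (rolling into the previous day, 8 April 2033).
1 April 2033 is a Friday, so the first Monday is April 4 and the second is April 11.
1 September 2033 is a Thursday, so Mondays fall on 5, 12, 19, 26; the last is September 26.
At the standard offset (UTC−04:00), 16:45 UTC − 4h = 12:45 Ishion Zone standard time.
The standard-time date in Ishion Zone, April 8, 2033, is outside the daylight-saving period (11 April – 26 September), so Ishion Zone is on standard time, UTC−04:00.
16:45 UTC − 4h = 12:45 Ishion Zone.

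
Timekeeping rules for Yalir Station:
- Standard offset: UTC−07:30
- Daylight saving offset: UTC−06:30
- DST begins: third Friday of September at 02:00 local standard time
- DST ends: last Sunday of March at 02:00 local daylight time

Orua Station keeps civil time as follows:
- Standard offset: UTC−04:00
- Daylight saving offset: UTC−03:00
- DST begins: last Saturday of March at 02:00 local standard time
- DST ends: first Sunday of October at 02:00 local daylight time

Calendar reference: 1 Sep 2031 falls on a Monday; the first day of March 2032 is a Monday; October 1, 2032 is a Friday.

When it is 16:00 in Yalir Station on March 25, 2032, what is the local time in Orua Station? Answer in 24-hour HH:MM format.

1 September 2031 is a Monday, so the first Friday is September 5 and the third is September 19.
1 March 2032 is a Monday, so Sundays fall on 7, 14, 21, 28; the last is March 28.
March 25, 2032 falls between 19 September 2031 and 28 March 2032, so daylight saving is in effect and Yalir Station is at UTC−06:30.
16:00 Yalir Station + 6h30m = 22:30 UTC.
1 March 2032 is a Monday, so Saturdays fall on 6, 13, 20, 27; the last is March 27.
1 October 2032 is a Friday, so the first Sunday is October 3.
At the standard offset (UTC−04:00), 22:30 UTC − 4h = 18:30 Orua Station standard time.
Daylight saving runs 27 March – 3 October; the standard-time date in Orua Station, March 25, 2032, is outside that window, so Orua Station is on standard time at UTC−04:00.
22:30 UTC − 4h = 18:30 Orua Station.

18:30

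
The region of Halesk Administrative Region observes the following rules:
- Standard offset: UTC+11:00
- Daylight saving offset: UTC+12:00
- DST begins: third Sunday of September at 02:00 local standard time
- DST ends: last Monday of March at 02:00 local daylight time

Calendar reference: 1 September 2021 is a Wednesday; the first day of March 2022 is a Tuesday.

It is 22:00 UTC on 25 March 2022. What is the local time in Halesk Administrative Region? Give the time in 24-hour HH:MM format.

10:00

1 September 2021 is a Wednesday, so the first Sunday is September 5 and the third is September 19.
1 March 2022 is a Tuesday, so Mondays fall on 7, 14, 21, 28; the last is March 28.
At the standard offset (UTC+11:00), 22:00 UTC + 11h = 09:00 Halesk Administrative Region standard time (rolling into the next day, 26 March 2022).
Daylight saving runs 19 September 2021 – 28 March 2022; the standard-time date in Halesk Administrative Region, 26 March 2022, is inside that window, so Halesk Administrative Region is at UTC+12:00.
22:00 UTC + 12h = 10:00 local (rolling into the next day, 26 March 2022).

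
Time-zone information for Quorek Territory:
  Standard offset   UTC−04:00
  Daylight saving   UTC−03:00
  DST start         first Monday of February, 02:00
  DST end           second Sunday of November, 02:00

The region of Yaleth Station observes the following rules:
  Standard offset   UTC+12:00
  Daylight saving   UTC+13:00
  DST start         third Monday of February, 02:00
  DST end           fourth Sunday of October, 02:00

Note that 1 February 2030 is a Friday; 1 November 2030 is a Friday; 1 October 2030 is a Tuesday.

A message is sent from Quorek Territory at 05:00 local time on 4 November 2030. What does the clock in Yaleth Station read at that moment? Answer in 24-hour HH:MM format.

20:00

1 February 2030 is a Friday, so the first Monday is February 4.
1 November 2030 is a Friday, so the first Sunday is November 3 and the second is November 10.
4 November 2030 falls between 4 February and 10 November, so daylight saving is in effect and Quorek Territory is at UTC−03:00.
05:00 Quorek Territory + 3h = 08:00 UTC.
1 February 2030 is a Friday, so the first Monday is February 4 and the third is February 18.
1 October 2030 is a Tuesday, so the first Sunday is October 6 and the fourth is October 27.
At the standard offset (UTC+12:00), 08:00 UTC + 12h = 20:00 Yaleth Station standard time.
The standard-time date in Yaleth Station, 4 November 2030, is outside the daylight-saving period (18 February – 27 October), so Yaleth Station is on standard time, UTC+12:00.
08:00 UTC + 12h = 20:00 Yaleth Station.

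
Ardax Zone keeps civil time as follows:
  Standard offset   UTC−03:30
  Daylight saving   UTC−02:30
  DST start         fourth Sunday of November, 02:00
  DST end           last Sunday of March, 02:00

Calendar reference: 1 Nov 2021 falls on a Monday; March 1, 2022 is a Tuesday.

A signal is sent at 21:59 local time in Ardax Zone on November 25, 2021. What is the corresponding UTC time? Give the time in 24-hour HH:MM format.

01:29

1 November 2021 is a Monday, so the first Sunday is November 7 and the fourth is November 28.
1 March 2022 is a Tuesday, so Sundays fall on 6, 13, 20, 27; the last is March 27.
Daylight saving runs 28 November 2021 – 27 March 2022; November 25, 2021 is outside that window, so Ardax Zone is on standard time at UTC−03:30.
21:59 local + 3h30m = 01:29 UTC (rolling into the next day, 26 November 2021).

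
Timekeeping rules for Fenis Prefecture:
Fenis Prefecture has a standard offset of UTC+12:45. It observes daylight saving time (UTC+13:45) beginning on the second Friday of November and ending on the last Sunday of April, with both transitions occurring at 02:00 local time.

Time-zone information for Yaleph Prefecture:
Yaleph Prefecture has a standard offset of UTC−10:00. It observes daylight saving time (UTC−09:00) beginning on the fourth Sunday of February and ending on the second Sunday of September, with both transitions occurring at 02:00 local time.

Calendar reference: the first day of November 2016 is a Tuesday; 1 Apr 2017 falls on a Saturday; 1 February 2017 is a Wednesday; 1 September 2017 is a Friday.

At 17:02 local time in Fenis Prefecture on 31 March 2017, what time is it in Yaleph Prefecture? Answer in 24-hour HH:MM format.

1 November 2016 is a Tuesday, so the first Friday is November 4 and the second is November 11.
1 April 2017 is a Saturday, so Sundays fall on 2, 9, 16, 23, 30; the last is April 30.
31 March 2017 lies within the daylight-saving period (11 November 2016 – 30 April 2017), so Fenis Prefecture is on daylight time, UTC+13:45.
17:02 Fenis Prefecture − 13h45m = 03:17 UTC.
1 February 2017 is a Wednesday, so the first Sunday is February 5 and the fourth is February 26.
1 September 2017 is a Friday, so the first Sunday is September 3 and the second is September 10.
At the standard offset (UTC−10:00), 03:17 UTC − 10h = 17:17 Yaleph Prefecture standard time (rolling into the previous day, 30 March 2017).
The standard-time date in Yaleph Prefecture, 30 March 2017, lies within the daylight-saving period (26 February – 10 September), so Yaleph Prefecture is on daylight time, UTC−09:00.
03:17 UTC − 9h = 18:17 Yaleph Prefecture (rolling into the previous day, 30 March 2017).

18:17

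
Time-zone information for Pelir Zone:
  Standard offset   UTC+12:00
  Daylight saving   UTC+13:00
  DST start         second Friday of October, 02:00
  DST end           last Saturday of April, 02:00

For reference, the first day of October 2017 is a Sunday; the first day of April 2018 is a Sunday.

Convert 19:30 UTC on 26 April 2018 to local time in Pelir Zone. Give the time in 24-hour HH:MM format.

1 October 2017 is a Sunday, so the first Friday is October 6 and the second is October 13.
1 April 2018 is a Sunday, so Saturdays fall on 7, 14, 21, 28; the last is April 28.
At the standard offset (UTC+12:00), 19:30 UTC + 12h = 07:30 Pelir Zone standard time (rolling into the next day, 27 April 2018).
The standard-time date in Pelir Zone, 27 April 2018, lies within the daylight-saving period (13 October 2017 – 28 April 2018), so Pelir Zone is on daylight time, UTC+13:00.
19:30 UTC + 13h = 08:30 local (rolling into the next day, 27 April 2018).

08:30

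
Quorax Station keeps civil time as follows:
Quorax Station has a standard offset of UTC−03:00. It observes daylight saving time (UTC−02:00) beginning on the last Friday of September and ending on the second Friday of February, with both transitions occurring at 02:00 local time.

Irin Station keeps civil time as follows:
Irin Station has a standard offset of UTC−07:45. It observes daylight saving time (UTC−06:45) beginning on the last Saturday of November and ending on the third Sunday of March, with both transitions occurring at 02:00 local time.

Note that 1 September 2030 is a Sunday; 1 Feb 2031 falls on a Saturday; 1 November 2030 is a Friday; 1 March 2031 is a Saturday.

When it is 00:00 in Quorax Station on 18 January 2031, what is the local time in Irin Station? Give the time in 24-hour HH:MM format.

1 September 2030 is a Sunday, so Fridays fall on 6, 13, 20, 27; the last is September 27.
1 February 2031 is a Saturday, so the first Friday is February 7 and the second is February 14.
18 January 2031 falls between 27 September 2030 and 14 February 2031, so daylight saving is in effect and Quorax Station is at UTC−02:00.
00:00 Quorax Station + 2h = 02:00 UTC.
1 November 2030 is a Friday, so Saturdays fall on 2, 9, 16, 23, 30; the last is November 30.
1 March 2031 is a Saturday, so the first Sunday is March 2 and the third is March 16.
At the standard offset (UTC−07:45), 02:00 UTC − 7h45m = 18:15 Irin Station standard time (rolling into the previous day, 17 January 2031).
Daylight saving runs 30 November 2030 – 16 March 2031; the standard-time date in Irin Station, 17 January 2031, is inside that window, so Irin Station is at UTC−06:45.
02:00 UTC − 6h45m = 19:15 Irin Station (rolling into the previous day, 17 January 2031).

19:15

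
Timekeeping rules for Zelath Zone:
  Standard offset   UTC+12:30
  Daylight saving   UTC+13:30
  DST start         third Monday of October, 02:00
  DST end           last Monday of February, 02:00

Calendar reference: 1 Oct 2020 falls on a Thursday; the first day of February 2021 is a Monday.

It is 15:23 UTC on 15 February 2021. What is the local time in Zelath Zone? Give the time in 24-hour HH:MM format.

1 October 2020 is a Thursday, so the first Monday is October 5 and the third is October 19.
1 February 2021 is a Monday, so Mondays fall on 1, 8, 15, 22; the last is February 22.
At the standard offset (UTC+12:30), 15:23 UTC + 12h30m = 03:53 Zelath Zone standard time (rolling into the next day, 16 February 2021).
The standard-time date in Zelath Zone, 16 February 2021, falls between 19 October 2020 and 22 February 2021, so daylight saving is in effect and Zelath Zone is at UTC+13:30.
15:23 UTC + 13h30m = 04:53 local (rolling into the next day, 16 February 2021).

04:53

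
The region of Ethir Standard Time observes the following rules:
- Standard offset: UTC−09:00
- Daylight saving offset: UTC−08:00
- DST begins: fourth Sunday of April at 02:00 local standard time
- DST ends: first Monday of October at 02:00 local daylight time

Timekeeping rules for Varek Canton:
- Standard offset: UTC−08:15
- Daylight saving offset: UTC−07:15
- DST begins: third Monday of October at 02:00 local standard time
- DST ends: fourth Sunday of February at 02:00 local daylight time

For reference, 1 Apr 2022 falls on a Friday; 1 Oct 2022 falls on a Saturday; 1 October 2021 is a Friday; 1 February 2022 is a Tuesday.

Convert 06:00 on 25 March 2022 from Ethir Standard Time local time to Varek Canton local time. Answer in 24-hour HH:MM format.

06:45

1 April 2022 is a Friday, so the first Sunday is April 3 and the fourth is April 24.
1 October 2022 is a Saturday, so the first Monday is October 3.
25 March 2022 is outside the daylight-saving period (24 April – 3 October), so Ethir Standard Time is on standard time, UTC−09:00.
06:00 Ethir Standard Time + 9h = 15:00 UTC.
1 October 2021 is a Friday, so the first Monday is October 4 and the third is October 18.
1 February 2022 is a Tuesday, so the first Sunday is February 6 and the fourth is February 27.
At the standard offset (UTC−08:15), 15:00 UTC − 8h15m = 06:45 Varek Canton standard time.
Daylight saving runs 18 October 2021 – 27 February 2022; the standard-time date in Varek Canton, 25 March 2022, is outside that window, so Varek Canton is on standard time at UTC−08:15.
15:00 UTC − 8h15m = 06:45 Varek Canton.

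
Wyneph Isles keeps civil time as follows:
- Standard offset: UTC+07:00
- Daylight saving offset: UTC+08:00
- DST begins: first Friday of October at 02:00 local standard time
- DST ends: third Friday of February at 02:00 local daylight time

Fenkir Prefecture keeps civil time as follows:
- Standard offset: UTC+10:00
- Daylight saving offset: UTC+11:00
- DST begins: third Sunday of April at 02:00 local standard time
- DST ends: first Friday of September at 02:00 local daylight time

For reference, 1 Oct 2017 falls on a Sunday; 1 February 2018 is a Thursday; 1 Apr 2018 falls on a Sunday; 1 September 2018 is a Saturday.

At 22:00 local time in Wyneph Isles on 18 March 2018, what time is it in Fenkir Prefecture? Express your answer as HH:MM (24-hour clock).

01:00

1 October 2017 is a Sunday, so the first Friday is October 6.
1 February 2018 is a Thursday, so the first Friday is February 2 and the third is February 16.
18 March 2018 does not fall between 6 October 2017 and 16 February 2018, so daylight saving is not in effect and Wyneph Isles is at UTC+07:00.
22:00 Wyneph Isles − 7h = 15:00 UTC.
1 April 2018 is a Sunday, so the first Sunday is April 1 and the third is April 15.
1 September 2018 is a Saturday, so the first Friday is September 7.
At the standard offset (UTC+10:00), 15:00 UTC + 10h = 01:00 Fenkir Prefecture standard time (rolling into the next day, 19 March 2018).
Daylight saving runs 15 April – 7 September; the standard-time date in Fenkir Prefecture, 19 March 2018, is outside that window, so Fenkir Prefecture is on standard time at UTC+10:00.
15:00 UTC + 10h = 01:00 Fenkir Prefecture (rolling into the next day, 19 March 2018).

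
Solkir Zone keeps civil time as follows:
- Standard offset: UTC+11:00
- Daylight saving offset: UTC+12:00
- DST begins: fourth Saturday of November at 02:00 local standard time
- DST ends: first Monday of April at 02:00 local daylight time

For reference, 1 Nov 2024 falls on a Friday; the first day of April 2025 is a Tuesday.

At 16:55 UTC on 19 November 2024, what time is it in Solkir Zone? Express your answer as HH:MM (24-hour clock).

1 November 2024 is a Friday, so the first Saturday is November 2 and the fourth is November 23.
1 April 2025 is a Tuesday, so the first Monday is April 7.
At the standard offset (UTC+11:00), 16:55 UTC + 11h = 03:55 Solkir Zone standard time (rolling into the next day, 20 November 2024).
The standard-time date in Solkir Zone, 20 November 2024, is outside the daylight-saving period (23 November 2024 – 7 April 2025), so Solkir Zone is on standard time, UTC+11:00.
16:55 UTC + 11h = 03:55 local (rolling into the next day, 20 November 2024).

03:55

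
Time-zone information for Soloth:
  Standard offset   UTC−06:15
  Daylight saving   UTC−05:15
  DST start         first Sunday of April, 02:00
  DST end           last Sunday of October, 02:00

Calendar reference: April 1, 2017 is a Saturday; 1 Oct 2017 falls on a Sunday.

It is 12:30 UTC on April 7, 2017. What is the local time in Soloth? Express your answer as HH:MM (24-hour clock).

07:15

1 April 2017 is a Saturday, so the first Sunday is April 2.
1 October 2017 is a Sunday, so Sundays fall on 1, 8, 15, 22, 29; the last is October 29.
At the standard offset (UTC−06:15), 12:30 UTC − 6h15m = 06:15 Soloth standard time.
Daylight saving runs 2 April – 29 October; the standard-time date in Soloth, April 7, 2017, is inside that window, so Soloth is at UTC−05:15.
12:30 UTC − 5h15m = 07:15 local.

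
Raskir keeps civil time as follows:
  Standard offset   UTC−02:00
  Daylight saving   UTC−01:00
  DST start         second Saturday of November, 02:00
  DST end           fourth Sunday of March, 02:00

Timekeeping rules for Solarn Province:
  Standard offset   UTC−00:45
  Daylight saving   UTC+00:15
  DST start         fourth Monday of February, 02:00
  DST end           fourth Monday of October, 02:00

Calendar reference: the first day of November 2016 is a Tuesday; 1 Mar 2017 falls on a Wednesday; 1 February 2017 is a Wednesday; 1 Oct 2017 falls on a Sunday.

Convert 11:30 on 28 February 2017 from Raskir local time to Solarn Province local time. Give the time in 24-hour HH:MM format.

1 November 2016 is a Tuesday, so the first Saturday is November 5 and the second is November 12.
1 March 2017 is a Wednesday, so the first Sunday is March 5 and the fourth is March 26.
28 February 2017 falls between 12 November 2016 and 26 March 2017, so daylight saving is in effect and Raskir is at UTC−01:00.
11:30 Raskir + 1h = 12:30 UTC.
1 February 2017 is a Wednesday, so the first Monday is February 6 and the fourth is February 27.
1 October 2017 is a Sunday, so the first Monday is October 2 and the fourth is October 23.
At the standard offset (UTC−00:45), 12:30 UTC − 0h45m = 11:45 Solarn Province standard time.
The standard-time date in Solarn Province, 28 February 2017, falls between 27 February and 23 October, so daylight saving is in effect and Solarn Province is at UTC+00:15.
12:30 UTC + 0h15m = 12:45 Solarn Province.

12:45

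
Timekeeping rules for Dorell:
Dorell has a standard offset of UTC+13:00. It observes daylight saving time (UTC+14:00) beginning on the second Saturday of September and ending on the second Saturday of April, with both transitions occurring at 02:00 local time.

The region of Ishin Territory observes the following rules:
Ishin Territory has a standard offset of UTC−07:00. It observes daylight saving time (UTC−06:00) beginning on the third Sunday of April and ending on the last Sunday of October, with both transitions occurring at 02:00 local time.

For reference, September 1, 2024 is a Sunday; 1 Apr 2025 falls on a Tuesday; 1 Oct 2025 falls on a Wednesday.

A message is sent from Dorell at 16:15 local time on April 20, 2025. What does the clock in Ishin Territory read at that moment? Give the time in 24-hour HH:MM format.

20:15

1 September 2024 is a Sunday, so the first Saturday is September 7 and the second is September 14.
1 April 2025 is a Tuesday, so the first Saturday is April 5 and the second is April 12.
April 20, 2025 does not fall between 14 September 2024 and 12 April 2025, so daylight saving is not in effect and Dorell is at UTC+13:00.
16:15 Dorell − 13h = 03:15 UTC.
1 April 2025 is a Tuesday, so the first Sunday is April 6 and the third is April 20.
1 October 2025 is a Wednesday, so Sundays fall on 5, 12, 19, 26; the last is October 26.
At the standard offset (UTC−07:00), 03:15 UTC − 7h = 20:15 Ishin Territory standard time (rolling into the previous day, 19 April 2025).
Daylight saving runs 20 April – 26 October; the standard-time date in Ishin Territory, April 19, 2025, is outside that window, so Ishin Territory is on standard time at UTC−07:00.
03:15 UTC − 7h = 20:15 Ishin Territory (rolling into the previous day, 19 April 2025).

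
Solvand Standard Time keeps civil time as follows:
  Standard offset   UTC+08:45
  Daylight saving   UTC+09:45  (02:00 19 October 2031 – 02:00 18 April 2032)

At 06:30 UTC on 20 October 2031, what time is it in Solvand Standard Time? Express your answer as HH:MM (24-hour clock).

16:15

At the standard offset (UTC+08:45), 06:30 UTC + 8h45m = 15:15 Solvand Standard Time standard time.
The standard-time date in Solvand Standard Time, 20 October 2031, lies within the daylight-saving period (19 October 2031 – 18 April 2032), so Solvand Standard Time is on daylight time, UTC+09:45.
06:30 UTC + 9h45m = 16:15 local.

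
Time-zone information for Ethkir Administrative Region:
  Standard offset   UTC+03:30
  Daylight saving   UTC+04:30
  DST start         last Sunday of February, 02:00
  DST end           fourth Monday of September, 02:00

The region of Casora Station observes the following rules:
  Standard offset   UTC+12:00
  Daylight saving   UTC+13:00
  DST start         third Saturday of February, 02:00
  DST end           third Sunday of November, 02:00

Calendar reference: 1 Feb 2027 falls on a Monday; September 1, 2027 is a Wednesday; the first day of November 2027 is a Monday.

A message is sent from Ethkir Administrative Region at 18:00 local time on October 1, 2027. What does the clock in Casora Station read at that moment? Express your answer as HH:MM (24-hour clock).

03:30

1 February 2027 is a Monday, so Sundays fall on 7, 14, 21, 28; the last is February 28.
1 September 2027 is a Wednesday, so the first Monday is September 6 and the fourth is September 27.
October 1, 2027 is outside the daylight-saving period (28 February – 27 September), so Ethkir Administrative Region is on standard time, UTC+03:30.
18:00 Ethkir Administrative Region − 3h30m = 14:30 UTC.
1 February 2027 is a Monday, so the first Saturday is February 6 and the third is February 20.
1 November 2027 is a Monday, so the first Sunday is November 7 and the third is November 21.
At the standard offset (UTC+12:00), 14:30 UTC + 12h = 02:30 Casora Station standard time (rolling into the next day, 2 October 2027).
The standard-time date in Casora Station, October 2, 2027, falls between 20 February and 21 November, so daylight saving is in effect and Casora Station is at UTC+13:00.
14:30 UTC + 13h = 03:30 Casora Station (rolling into the next day, 2 October 2027).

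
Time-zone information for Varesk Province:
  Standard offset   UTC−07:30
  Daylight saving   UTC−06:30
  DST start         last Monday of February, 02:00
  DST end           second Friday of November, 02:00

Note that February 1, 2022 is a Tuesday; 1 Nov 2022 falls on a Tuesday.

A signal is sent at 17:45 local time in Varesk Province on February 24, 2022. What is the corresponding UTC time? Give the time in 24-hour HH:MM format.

01:15

1 February 2022 is a Tuesday, so Mondays fall on 7, 14, 21, 28; the last is February 28.
1 November 2022 is a Tuesday, so the first Friday is November 4 and the second is November 11.
February 24, 2022 is outside the daylight-saving period (28 February – 11 November), so Varesk Province is on standard time, UTC−07:30.
17:45 local + 7h30m = 01:15 UTC (rolling into the next day, 25 February 2022).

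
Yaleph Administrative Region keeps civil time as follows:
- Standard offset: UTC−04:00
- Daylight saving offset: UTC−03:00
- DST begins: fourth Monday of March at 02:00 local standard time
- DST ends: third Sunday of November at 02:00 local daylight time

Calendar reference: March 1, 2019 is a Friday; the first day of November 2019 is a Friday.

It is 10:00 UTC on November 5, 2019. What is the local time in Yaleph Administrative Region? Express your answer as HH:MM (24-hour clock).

07:00

1 March 2019 is a Friday, so the first Monday is March 4 and the fourth is March 25.
1 November 2019 is a Friday, so the first Sunday is November 3 and the third is November 17.
At the standard offset (UTC−04:00), 10:00 UTC − 4h = 06:00 Yaleph Administrative Region standard time.
Daylight saving runs 25 March – 17 November; the standard-time date in Yaleph Administrative Region, November 5, 2019, is inside that window, so Yaleph Administrative Region is at UTC−03:00.
10:00 UTC − 3h = 07:00 local.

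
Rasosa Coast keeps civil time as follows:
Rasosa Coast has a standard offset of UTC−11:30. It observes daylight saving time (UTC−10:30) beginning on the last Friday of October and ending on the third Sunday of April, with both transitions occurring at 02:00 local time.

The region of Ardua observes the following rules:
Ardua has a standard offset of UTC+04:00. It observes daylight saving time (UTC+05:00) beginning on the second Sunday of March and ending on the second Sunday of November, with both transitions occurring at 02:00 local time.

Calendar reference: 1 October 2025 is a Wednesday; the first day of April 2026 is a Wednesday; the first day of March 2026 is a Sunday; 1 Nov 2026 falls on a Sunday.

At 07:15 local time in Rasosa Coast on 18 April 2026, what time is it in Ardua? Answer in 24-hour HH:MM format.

1 October 2025 is a Wednesday, so Fridays fall on 3, 10, 17, 24, 31; the last is October 31.
1 April 2026 is a Wednesday, so the first Sunday is April 5 and the third is April 19.
Daylight saving runs 31 October 2025 – 19 April 2026; 18 April 2026 is inside that window, so Rasosa Coast is at UTC−10:30.
07:15 Rasosa Coast + 10h30m = 17:45 UTC.
1 March 2026 is a Sunday, so the first Sunday is March 1 and the second is March 8.
1 November 2026 is a Sunday, so the first Sunday is November 1 and the second is November 8.
At the standard offset (UTC+04:00), 17:45 UTC + 4h = 21:45 Ardua standard time.
The standard-time date in Ardua, 18 April 2026, lies within the daylight-saving period (8 March – 8 November), so Ardua is on daylight time, UTC+05:00.
17:45 UTC + 5h = 22:45 Ardua.

22:45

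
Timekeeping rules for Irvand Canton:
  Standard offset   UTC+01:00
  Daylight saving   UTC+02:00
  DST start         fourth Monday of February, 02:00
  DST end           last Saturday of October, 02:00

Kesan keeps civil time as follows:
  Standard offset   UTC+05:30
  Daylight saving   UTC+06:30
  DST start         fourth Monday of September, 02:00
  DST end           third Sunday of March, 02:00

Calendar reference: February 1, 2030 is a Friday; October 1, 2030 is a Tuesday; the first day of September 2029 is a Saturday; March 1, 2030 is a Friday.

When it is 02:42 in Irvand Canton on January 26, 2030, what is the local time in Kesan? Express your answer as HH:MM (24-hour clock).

1 February 2030 is a Friday, so the first Monday is February 4 and the fourth is February 25.
1 October 2030 is a Tuesday, so Saturdays fall on 5, 12, 19, 26; the last is October 26.
January 26, 2030 is outside the daylight-saving period (25 February – 26 October), so Irvand Canton is on standard time, UTC+01:00.
02:42 Irvand Canton − 1h = 01:42 UTC.
1 September 2029 is a Saturday, so the first Monday is September 3 and the fourth is September 24.
1 March 2030 is a Friday, so the first Sunday is March 3 and the third is March 17.
At the standard offset (UTC+05:30), 01:42 UTC + 5h30m = 07:12 Kesan standard time.
The standard-time date in Kesan, January 26, 2030, lies within the daylight-saving period (24 September 2029 – 17 March 2030), so Kesan is on daylight time, UTC+06:30.
01:42 UTC + 6h30m = 08:12 Kesan.

08:12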